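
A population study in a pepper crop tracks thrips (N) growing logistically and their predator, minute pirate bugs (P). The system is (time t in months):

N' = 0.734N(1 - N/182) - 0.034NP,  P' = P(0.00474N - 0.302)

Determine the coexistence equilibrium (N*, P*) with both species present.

N* ≈ 63.7, P* ≈ 14

From dP/dt = 0 with P > 0: 0.00474N* = 0.302, so N* = 63.7.
Substitute into dN/dt = 0: 0.734(1 - 63.7/182) = 0.034P*.
The bracket is 0.65, giving P* = 0.477/0.034 = 14.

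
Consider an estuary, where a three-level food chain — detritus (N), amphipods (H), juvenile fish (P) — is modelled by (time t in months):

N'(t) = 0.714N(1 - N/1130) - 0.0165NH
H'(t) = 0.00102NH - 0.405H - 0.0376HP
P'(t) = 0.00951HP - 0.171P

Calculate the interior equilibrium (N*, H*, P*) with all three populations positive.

N* ≈ 660, H* ≈ 18, P* ≈ 7.15

From dP/dt = 0: 0.00951H* = 0.171, so H* = 18.
From dN/dt = 0: 0.714(1 - N*/1130) = 0.0165·18, giving N* = 1130·(1 - 0.416) = 660.
From dH/dt = 0: 0.00102·660 - 0.405 = 0.0376P*, so P* = 0.269/0.0376 = 7.15.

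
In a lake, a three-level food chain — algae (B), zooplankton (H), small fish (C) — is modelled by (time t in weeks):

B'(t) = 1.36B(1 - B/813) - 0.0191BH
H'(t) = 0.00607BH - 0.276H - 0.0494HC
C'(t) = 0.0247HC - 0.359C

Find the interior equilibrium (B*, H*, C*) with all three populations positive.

B* ≈ 647, H* ≈ 14.5, C* ≈ 73.9

From dC/dt = 0: 0.0247H* = 0.359, so H* = 14.5.
From dB/dt = 0: 1.36(1 - B*/813) = 0.0191·14.5, giving B* = 813·(1 - 0.204) = 647.
From dH/dt = 0: 0.00607·647 - 0.276 = 0.0494C*, so C* = 3.65/0.0494 = 73.9.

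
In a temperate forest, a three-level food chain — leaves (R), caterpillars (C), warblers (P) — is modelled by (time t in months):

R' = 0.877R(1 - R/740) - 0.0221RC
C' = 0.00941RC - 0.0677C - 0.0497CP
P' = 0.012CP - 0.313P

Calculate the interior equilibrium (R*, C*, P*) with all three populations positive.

From dP/dt = 0: 0.012C* = 0.313, so C* = 26.1.
From dR/dt = 0: 0.877(1 - R*/740) = 0.0221·26.1, giving R* = 740·(1 - 0.657) = 254.
From dC/dt = 0: 0.00941·254 - 0.0677 = 0.0497P*, so P* = 2.32/0.0497 = 46.7.

R* ≈ 254, C* ≈ 26.1, P* ≈ 46.7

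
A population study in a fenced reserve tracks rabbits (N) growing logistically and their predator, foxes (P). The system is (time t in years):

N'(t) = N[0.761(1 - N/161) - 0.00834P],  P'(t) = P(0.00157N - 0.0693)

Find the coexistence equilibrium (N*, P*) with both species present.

From dP/dt = 0 with P > 0: 0.00157N* = 0.0693, so N* = 44.1.
Substitute into dN/dt = 0: 0.761(1 - 44.1/161) = 0.00834P*.
The bracket is 0.726, giving P* = 0.552/0.00834 = 66.2.

N* ≈ 44.1, P* ≈ 66.2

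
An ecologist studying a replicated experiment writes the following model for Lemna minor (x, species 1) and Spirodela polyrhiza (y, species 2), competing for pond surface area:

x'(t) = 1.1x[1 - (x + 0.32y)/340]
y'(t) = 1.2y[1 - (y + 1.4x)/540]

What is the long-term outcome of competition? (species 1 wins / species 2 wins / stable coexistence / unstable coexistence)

stable coexistence

Compare the nullcline intercepts: K1/α12 = 340/0.32 = 1060 > K2 = 540; K2/α21 = 540/1.4 = 386 > K1 = 340.
Since both inequalities hold, each species can invade when rare, so the interior equilibrium is stable.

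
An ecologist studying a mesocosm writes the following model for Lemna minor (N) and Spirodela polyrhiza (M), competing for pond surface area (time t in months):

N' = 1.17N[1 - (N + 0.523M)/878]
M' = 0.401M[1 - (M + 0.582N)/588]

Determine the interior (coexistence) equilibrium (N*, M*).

N* ≈ 820, M* ≈ 111

Setting both brackets to zero gives the nullclines N + 0.523M = 878 and 0.582N + M = 588.
Substituting M = 588 - 0.582N into the first: N(1 - 0.523·0.582) = 878 - 0.523·588.
So N* = 570/0.696 = 820, and then M* = 588 - 0.582·820 = 111.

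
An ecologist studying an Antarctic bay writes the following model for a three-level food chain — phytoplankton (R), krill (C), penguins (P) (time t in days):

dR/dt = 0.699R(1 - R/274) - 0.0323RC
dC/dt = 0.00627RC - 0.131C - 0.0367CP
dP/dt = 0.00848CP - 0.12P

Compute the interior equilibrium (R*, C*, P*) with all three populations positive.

R* ≈ 94.8, C* ≈ 14.2, P* ≈ 12.6

From dP/dt = 0: 0.00848C* = 0.12, so C* = 14.2.
From dR/dt = 0: 0.699(1 - R*/274) = 0.0323·14.2, giving R* = 274·(1 - 0.654) = 94.8.
From dC/dt = 0: 0.00627·94.8 - 0.131 = 0.0367P*, so P* = 0.464/0.0367 = 12.6.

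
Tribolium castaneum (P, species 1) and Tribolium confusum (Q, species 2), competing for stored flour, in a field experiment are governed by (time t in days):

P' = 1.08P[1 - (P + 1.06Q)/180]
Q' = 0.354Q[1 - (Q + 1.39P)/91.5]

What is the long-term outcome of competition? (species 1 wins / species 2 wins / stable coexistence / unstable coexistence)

species 1 excludes species 2

Compare the nullcline intercepts: K1/α12 = 180/1.06 = 170 > K2 = 91.5; K2/α21 = 91.5/1.39 = 65.8 < K1 = 180.
Since the inequalities point opposite ways, species 1 can invade but species 2 cannot.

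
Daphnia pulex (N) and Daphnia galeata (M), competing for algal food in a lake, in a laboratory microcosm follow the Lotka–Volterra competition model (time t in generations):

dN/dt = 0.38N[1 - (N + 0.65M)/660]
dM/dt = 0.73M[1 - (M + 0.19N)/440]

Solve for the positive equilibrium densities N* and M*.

N* ≈ 427, M* ≈ 359

Setting both brackets to zero gives the nullclines N + 0.65M = 660 and 0.19N + M = 440.
Substituting M = 440 - 0.19N into the first: N(1 - 0.65·0.19) = 660 - 0.65·440.
So N* = 374/0.876 = 427, and then M* = 440 - 0.19·427 = 359.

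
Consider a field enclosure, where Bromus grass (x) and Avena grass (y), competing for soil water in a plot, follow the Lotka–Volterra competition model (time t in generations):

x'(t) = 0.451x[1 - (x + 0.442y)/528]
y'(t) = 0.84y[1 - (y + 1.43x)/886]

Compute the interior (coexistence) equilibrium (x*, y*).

x* ≈ 371, y* ≈ 356

Setting both brackets to zero gives the nullclines x + 0.442y = 528 and 1.43x + y = 886.
Substituting y = 886 - 1.43x into the first: x(1 - 0.442·1.43) = 528 - 0.442·886.
So x* = 136/0.368 = 371, and then y* = 886 - 1.43·371 = 356.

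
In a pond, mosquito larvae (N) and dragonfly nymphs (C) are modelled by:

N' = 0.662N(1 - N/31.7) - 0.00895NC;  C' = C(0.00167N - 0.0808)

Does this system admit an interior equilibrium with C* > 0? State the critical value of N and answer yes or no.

The predator equation gives dC/dt > 0 only when N > 0.0808/0.00167 = 48.4.
Without the predator, N → K = 31.7. Since 31.7 < 48.4, the predator cannot invade.

Threshold N = 48.4; K < 48.4, so no, the predator goes extinct.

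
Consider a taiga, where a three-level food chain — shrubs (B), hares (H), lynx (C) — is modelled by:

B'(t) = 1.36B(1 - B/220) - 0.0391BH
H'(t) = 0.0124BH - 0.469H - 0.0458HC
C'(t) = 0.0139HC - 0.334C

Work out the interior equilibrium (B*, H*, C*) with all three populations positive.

B* ≈ 68, H* ≈ 24, C* ≈ 8.18

From dC/dt = 0: 0.0139H* = 0.334, so H* = 24.
From dB/dt = 0: 1.36(1 - B*/220) = 0.0391·24, giving B* = 220·(1 - 0.691) = 68.
From dH/dt = 0: 0.0124·68 - 0.469 = 0.0458C*, so C* = 0.374/0.0458 = 8.18.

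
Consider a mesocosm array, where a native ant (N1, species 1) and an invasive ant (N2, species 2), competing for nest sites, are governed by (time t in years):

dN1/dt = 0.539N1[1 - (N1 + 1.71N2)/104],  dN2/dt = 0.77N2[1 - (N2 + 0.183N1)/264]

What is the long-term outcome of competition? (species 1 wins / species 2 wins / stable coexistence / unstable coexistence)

Compare the nullcline intercepts: K1/α12 = 104/1.71 = 60.8 < K2 = 264; K2/α21 = 264/0.183 = 1440 > K1 = 104.
Since the inequalities point opposite ways, species 2 can invade but species 1 cannot.

species 2 excludes species 1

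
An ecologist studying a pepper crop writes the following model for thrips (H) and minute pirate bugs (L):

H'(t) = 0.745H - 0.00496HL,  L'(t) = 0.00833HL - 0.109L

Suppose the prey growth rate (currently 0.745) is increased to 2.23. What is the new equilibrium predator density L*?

At the interior fixed point, setting dH/dt = 0 with H > 0 fixes L* = (prey growth rate)/(HL coefficient) — independent of the other coefficients.
With the change, L* = 2.23/0.00496 = 450; it rises from 150.

L* ≈ 450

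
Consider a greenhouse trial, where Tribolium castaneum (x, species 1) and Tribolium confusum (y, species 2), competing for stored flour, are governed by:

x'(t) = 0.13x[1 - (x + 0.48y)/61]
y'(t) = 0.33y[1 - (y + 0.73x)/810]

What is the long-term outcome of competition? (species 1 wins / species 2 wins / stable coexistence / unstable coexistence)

species 2 excludes species 1

Compare the nullcline intercepts: K1/α12 = 61/0.48 = 127 < K2 = 810; K2/α21 = 810/0.73 = 1110 > K1 = 61.
Since the inequalities point opposite ways, species 2 can invade but species 1 cannot.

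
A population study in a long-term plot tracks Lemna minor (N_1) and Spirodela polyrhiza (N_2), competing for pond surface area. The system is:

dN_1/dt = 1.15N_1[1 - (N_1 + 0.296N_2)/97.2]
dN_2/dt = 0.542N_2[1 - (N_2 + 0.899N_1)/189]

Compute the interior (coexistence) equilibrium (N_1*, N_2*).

N_1* ≈ 56.2, N_2* ≈ 138

Setting both brackets to zero gives the nullclines N_1 + 0.296N_2 = 97.2 and 0.899N_1 + N_2 = 189.
Substituting N_2 = 189 - 0.899N_1 into the first: N_1(1 - 0.296·0.899) = 97.2 - 0.296·189.
So N_1* = 41.3/0.734 = 56.2, and then N_2* = 189 - 0.899·56.2 = 138.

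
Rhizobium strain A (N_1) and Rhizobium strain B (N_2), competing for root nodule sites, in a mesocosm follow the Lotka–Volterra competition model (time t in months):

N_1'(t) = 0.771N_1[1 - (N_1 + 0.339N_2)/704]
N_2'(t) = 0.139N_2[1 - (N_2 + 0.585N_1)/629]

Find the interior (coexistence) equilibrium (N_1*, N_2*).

Setting both brackets to zero gives the nullclines N_1 + 0.339N_2 = 704 and 0.585N_1 + N_2 = 629.
Substituting N_2 = 629 - 0.585N_1 into the first: N_1(1 - 0.339·0.585) = 704 - 0.339·629.
So N_1* = 491/0.802 = 612, and then N_2* = 629 - 0.585·612 = 271.

N_1* ≈ 612, N_2* ≈ 271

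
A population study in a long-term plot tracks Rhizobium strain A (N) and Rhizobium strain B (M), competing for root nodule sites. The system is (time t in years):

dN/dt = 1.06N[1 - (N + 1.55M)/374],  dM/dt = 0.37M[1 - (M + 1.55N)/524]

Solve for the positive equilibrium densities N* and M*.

N* ≈ 312, M* ≈ 39.7

Setting both brackets to zero gives the nullclines N + 1.55M = 374 and 1.55N + M = 524.
Substituting M = 524 - 1.55N into the first: N(1 - 1.55·1.55) = 374 - 1.55·524.
So N* = -438/-1.4 = 312, and then M* = 524 - 1.55·312 = 39.7.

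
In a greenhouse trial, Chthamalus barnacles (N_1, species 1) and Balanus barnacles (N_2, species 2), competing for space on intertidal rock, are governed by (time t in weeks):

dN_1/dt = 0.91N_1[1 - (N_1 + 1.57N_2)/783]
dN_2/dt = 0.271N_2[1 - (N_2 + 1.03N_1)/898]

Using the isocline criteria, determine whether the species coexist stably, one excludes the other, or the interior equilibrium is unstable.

Compare the nullcline intercepts: K1/α12 = 783/1.57 = 499 < K2 = 898; K2/α21 = 898/1.03 = 872 > K1 = 783.
Since the inequalities point opposite ways, species 2 can invade but species 1 cannot.

species 2 excludes species 1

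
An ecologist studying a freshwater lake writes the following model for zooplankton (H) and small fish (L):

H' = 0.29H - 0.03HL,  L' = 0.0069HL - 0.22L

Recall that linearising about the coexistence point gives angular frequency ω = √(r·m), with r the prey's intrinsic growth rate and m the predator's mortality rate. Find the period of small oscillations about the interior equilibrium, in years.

Here r = 0.29 and m = 0.22, so r·m = 0.0638.
ω = √0.0638 = 0.253 per year, hence T = 2π/ω ≈ 24.9 years.

T ≈ 24.9 years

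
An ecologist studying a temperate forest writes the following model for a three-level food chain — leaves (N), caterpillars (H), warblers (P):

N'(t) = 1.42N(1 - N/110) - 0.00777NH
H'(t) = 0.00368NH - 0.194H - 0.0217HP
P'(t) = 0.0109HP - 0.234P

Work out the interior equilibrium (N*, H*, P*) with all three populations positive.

From dP/dt = 0: 0.0109H* = 0.234, so H* = 21.5.
From dN/dt = 0: 1.42(1 - N*/110) = 0.00777·21.5, giving N* = 110·(1 - 0.117) = 97.1.
From dH/dt = 0: 0.00368·97.1 - 0.194 = 0.0217P*, so P* = 0.163/0.0217 = 7.52.

N* ≈ 97.1, H* ≈ 21.5, P* ≈ 7.52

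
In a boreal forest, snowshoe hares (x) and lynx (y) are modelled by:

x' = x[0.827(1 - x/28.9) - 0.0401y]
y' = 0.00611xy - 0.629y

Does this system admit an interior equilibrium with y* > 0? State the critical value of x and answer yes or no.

The predator equation gives dy/dt > 0 only when x > 0.629/0.00611 = 103.
Without the predator, x → K = 28.9. Since 28.9 < 103, the predator cannot invade.

Threshold x = 103; K < 103, so no, the predator goes extinct.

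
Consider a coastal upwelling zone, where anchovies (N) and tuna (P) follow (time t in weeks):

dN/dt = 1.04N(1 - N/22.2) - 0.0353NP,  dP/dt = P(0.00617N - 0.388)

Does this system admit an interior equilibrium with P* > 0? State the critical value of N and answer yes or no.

The predator equation gives dP/dt > 0 only when N > 0.388/0.00617 = 62.9.
Without the predator, N → K = 22.2. Since 22.2 < 62.9, the predator cannot invade.

Threshold N = 62.9; K < 62.9, so no, the predator goes extinct.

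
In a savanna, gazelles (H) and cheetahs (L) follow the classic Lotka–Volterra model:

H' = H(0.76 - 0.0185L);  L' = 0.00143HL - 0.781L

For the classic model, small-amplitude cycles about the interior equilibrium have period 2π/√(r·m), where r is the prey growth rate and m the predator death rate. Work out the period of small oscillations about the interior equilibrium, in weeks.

Here r = 0.76 and m = 0.781, so r·m = 0.594.
ω = √0.594 = 0.77 per week, hence T = 2π/ω ≈ 8.16 weeks.

T ≈ 8.16 weeks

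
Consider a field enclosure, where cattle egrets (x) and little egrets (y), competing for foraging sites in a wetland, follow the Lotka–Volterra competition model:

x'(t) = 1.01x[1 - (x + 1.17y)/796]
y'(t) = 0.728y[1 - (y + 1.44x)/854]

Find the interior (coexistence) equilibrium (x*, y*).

x* ≈ 297, y* ≈ 427

Setting both brackets to zero gives the nullclines x + 1.17y = 796 and 1.44x + y = 854.
Substituting y = 854 - 1.44x into the first: x(1 - 1.17·1.44) = 796 - 1.17·854.
So x* = -203/-0.685 = 297, and then y* = 854 - 1.44·297 = 427.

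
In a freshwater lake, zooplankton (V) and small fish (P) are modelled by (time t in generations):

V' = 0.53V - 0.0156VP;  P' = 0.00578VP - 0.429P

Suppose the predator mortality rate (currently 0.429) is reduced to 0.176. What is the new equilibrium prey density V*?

At the interior fixed point, setting dP/dt = 0 with P > 0 fixes V* = (predator death rate)/(VP coefficient) — independent of the other coefficients.
With the change, V* = 0.176/0.00578 = 30.4; it falls from 74.2.

V* ≈ 30.4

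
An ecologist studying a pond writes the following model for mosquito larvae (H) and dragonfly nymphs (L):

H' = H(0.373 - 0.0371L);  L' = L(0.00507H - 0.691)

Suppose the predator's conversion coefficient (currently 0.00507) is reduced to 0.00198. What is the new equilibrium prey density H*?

H* ≈ 349

At the interior fixed point, setting dL/dt = 0 with L > 0 fixes H* = (predator death rate)/(HL coefficient) — independent of the other coefficients.
With the change, H* = 0.691/0.00198 = 349; it rises from 136.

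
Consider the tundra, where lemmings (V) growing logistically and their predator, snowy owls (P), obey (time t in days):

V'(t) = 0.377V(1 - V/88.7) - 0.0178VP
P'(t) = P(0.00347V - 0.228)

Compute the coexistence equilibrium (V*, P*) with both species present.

From dP/dt = 0 with P > 0: 0.00347V* = 0.228, so V* = 65.7.
Substitute into dV/dt = 0: 0.377(1 - 65.7/88.7) = 0.0178P*.
The bracket is 0.259, giving P* = 0.0977/0.0178 = 5.49.

V* ≈ 65.7, P* ≈ 5.49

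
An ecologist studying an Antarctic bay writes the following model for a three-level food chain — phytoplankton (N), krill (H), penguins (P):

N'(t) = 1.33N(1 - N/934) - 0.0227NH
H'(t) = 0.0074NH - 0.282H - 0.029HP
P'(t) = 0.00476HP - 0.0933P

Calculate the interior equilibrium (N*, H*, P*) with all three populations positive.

From dP/dt = 0: 0.00476H* = 0.0933, so H* = 19.6.
From dN/dt = 0: 1.33(1 - N*/934) = 0.0227·19.6, giving N* = 934·(1 - 0.335) = 622.
From dH/dt = 0: 0.0074·622 - 0.282 = 0.029P*, so P* = 4.32/0.029 = 149.

N* ≈ 622, H* ≈ 19.6, P* ≈ 149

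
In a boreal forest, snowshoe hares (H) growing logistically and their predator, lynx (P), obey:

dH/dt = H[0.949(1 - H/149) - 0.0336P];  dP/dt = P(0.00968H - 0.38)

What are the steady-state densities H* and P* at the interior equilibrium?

H* ≈ 39.3, P* ≈ 20.8

From dP/dt = 0 with P > 0: 0.00968H* = 0.38, so H* = 39.3.
Substitute into dH/dt = 0: 0.949(1 - 39.3/149) = 0.0336P*.
The bracket is 0.737, giving P* = 0.699/0.0336 = 20.8.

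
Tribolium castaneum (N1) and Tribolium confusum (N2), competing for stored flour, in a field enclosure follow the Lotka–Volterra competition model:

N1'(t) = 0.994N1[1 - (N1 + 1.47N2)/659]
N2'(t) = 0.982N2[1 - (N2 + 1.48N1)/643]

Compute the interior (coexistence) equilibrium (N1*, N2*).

Setting both brackets to zero gives the nullclines N1 + 1.47N2 = 659 and 1.48N1 + N2 = 643.
Substituting N2 = 643 - 1.48N1 into the first: N1(1 - 1.47·1.48) = 659 - 1.47·643.
So N1* = -286/-1.18 = 243, and then N2* = 643 - 1.48·243 = 283.

N1* ≈ 243, N2* ≈ 283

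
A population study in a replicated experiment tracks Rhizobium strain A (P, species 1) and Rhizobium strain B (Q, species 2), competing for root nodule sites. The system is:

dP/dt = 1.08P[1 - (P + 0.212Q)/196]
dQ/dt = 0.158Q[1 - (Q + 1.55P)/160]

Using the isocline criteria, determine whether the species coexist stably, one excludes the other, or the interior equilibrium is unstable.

Compare the nullcline intercepts: K1/α12 = 196/0.212 = 925 > K2 = 160; K2/α21 = 160/1.55 = 103 < K1 = 196.
Since the inequalities point opposite ways, species 1 can invade but species 2 cannot.

species 1 excludes species 2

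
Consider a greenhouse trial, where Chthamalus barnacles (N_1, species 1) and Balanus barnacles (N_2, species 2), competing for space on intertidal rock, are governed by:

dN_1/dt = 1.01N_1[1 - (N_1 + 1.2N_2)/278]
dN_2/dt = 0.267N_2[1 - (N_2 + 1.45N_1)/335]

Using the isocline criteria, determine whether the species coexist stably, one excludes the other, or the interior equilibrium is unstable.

unstable coexistence (outcome depends on initial conditions)

Compare the nullcline intercepts: K1/α12 = 278/1.2 = 232 < K2 = 335; K2/α21 = 335/1.45 = 231 < K1 = 278.
Since both are reversed, neither can invade when rare; the interior point is a saddle.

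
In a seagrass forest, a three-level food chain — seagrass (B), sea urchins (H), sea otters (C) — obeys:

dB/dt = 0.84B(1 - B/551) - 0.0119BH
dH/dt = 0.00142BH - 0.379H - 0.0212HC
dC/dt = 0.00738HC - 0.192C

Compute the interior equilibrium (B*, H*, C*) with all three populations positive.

From dC/dt = 0: 0.00738H* = 0.192, so H* = 26.
From dB/dt = 0: 0.84(1 - B*/551) = 0.0119·26, giving B* = 551·(1 - 0.369) = 348.
From dH/dt = 0: 0.00142·348 - 0.379 = 0.0212C*, so C* = 0.115/0.0212 = 5.43.

B* ≈ 348, H* ≈ 26, C* ≈ 5.43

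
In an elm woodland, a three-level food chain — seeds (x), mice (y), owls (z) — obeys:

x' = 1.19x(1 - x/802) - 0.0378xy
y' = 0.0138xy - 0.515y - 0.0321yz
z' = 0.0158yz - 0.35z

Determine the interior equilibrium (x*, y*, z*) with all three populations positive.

x* ≈ 238, y* ≈ 22.2, z* ≈ 86.1

From dz/dt = 0: 0.0158y* = 0.35, so y* = 22.2.
From dx/dt = 0: 1.19(1 - x*/802) = 0.0378·22.2, giving x* = 802·(1 - 0.704) = 238.
From dy/dt = 0: 0.0138·238 - 0.515 = 0.0321z*, so z* = 2.76/0.0321 = 86.1.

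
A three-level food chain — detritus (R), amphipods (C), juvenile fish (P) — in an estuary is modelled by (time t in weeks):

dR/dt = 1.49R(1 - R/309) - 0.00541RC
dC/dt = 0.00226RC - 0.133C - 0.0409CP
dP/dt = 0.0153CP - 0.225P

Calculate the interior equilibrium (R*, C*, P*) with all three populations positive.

From dP/dt = 0: 0.0153C* = 0.225, so C* = 14.7.
From dR/dt = 0: 1.49(1 - R*/309) = 0.00541·14.7, giving R* = 309·(1 - 0.0534) = 293.
From dC/dt = 0: 0.00226·293 - 0.133 = 0.0409P*, so P* = 0.528/0.0409 = 12.9.

R* ≈ 293, C* ≈ 14.7, P* ≈ 12.9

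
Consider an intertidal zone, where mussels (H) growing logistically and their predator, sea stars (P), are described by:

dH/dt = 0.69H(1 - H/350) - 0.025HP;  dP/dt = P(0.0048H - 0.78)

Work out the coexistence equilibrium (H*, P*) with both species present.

H* ≈ 163, P* ≈ 14.8

From dP/dt = 0 with P > 0: 0.0048H* = 0.78, so H* = 163.
Substitute into dH/dt = 0: 0.69(1 - 163/350) = 0.025P*.
The bracket is 0.536, giving P* = 0.37/0.025 = 14.8.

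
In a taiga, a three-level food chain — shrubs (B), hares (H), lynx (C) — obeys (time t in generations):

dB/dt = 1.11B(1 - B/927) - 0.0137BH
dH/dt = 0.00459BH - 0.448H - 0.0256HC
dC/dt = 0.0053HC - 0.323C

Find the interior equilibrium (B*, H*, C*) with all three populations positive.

From dC/dt = 0: 0.0053H* = 0.323, so H* = 60.9.
From dB/dt = 0: 1.11(1 - B*/927) = 0.0137·60.9, giving B* = 927·(1 - 0.752) = 230.
From dH/dt = 0: 0.00459·230 - 0.448 = 0.0256C*, so C* = 0.606/0.0256 = 23.7.

B* ≈ 230, H* ≈ 60.9, C* ≈ 23.7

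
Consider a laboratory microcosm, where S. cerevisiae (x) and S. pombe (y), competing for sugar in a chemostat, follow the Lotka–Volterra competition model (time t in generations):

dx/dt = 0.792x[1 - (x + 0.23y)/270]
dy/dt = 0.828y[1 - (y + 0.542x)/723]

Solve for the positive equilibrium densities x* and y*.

Setting both brackets to zero gives the nullclines x + 0.23y = 270 and 0.542x + y = 723.
Substituting y = 723 - 0.542x into the first: x(1 - 0.23·0.542) = 270 - 0.23·723.
So x* = 104/0.875 = 118, and then y* = 723 - 0.542·118 = 659.

x* ≈ 118, y* ≈ 659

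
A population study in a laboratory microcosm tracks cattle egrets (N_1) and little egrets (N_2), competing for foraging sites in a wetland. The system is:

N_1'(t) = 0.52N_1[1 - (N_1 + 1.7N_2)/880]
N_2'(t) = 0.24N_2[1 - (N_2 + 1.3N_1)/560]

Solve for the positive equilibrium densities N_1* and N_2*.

Setting both brackets to zero gives the nullclines N_1 + 1.7N_2 = 880 and 1.3N_1 + N_2 = 560.
Substituting N_2 = 560 - 1.3N_1 into the first: N_1(1 - 1.7·1.3) = 880 - 1.7·560.
So N_1* = -72/-1.21 = 59.5, and then N_2* = 560 - 1.3·59.5 = 483.

N_1* ≈ 59.5, N_2* ≈ 483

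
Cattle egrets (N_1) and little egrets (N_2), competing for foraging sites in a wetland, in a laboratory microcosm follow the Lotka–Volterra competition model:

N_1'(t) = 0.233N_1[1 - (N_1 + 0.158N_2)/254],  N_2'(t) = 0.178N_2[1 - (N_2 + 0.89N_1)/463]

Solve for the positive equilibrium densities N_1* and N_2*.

Setting both brackets to zero gives the nullclines N_1 + 0.158N_2 = 254 and 0.89N_1 + N_2 = 463.
Substituting N_2 = 463 - 0.89N_1 into the first: N_1(1 - 0.158·0.89) = 254 - 0.158·463.
So N_1* = 181/0.859 = 210, and then N_2* = 463 - 0.89·210 = 276.

N_1* ≈ 210, N_2* ≈ 276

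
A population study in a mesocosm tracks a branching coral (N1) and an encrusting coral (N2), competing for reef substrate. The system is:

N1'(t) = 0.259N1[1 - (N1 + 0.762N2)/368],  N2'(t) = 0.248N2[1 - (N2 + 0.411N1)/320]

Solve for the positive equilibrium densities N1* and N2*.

Setting both brackets to zero gives the nullclines N1 + 0.762N2 = 368 and 0.411N1 + N2 = 320.
Substituting N2 = 320 - 0.411N1 into the first: N1(1 - 0.762·0.411) = 368 - 0.762·320.
So N1* = 124/0.687 = 181, and then N2* = 320 - 0.411·181 = 246.

N1* ≈ 181, N2* ≈ 246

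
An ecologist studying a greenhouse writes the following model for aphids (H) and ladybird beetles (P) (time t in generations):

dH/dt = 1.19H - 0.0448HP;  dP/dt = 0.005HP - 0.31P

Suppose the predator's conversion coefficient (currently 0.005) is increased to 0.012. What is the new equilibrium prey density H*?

H* ≈ 25.8

At the interior fixed point, setting dP/dt = 0 with P > 0 fixes H* = (predator death rate)/(HP coefficient) — independent of the other coefficients.
With the change, H* = 0.31/0.012 = 25.8; it falls from 62.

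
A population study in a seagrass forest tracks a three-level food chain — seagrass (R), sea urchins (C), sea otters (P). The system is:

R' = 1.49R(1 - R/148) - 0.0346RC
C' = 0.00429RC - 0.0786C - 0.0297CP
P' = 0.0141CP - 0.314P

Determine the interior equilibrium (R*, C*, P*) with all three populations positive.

From dP/dt = 0: 0.0141C* = 0.314, so C* = 22.3.
From dR/dt = 0: 1.49(1 - R*/148) = 0.0346·22.3, giving R* = 148·(1 - 0.517) = 71.5.
From dC/dt = 0: 0.00429·71.5 - 0.0786 = 0.0297P*, so P* = 0.228/0.0297 = 7.68.

R* ≈ 71.5, C* ≈ 22.3, P* ≈ 7.68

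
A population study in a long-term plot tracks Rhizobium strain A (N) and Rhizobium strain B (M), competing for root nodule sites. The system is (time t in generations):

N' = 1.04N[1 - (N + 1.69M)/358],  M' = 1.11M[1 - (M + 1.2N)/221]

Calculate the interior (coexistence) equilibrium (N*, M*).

Setting both brackets to zero gives the nullclines N + 1.69M = 358 and 1.2N + M = 221.
Substituting M = 221 - 1.2N into the first: N(1 - 1.69·1.2) = 358 - 1.69·221.
So N* = -15.5/-1.03 = 15.1, and then M* = 221 - 1.2·15.1 = 203.

N* ≈ 15.1, M* ≈ 203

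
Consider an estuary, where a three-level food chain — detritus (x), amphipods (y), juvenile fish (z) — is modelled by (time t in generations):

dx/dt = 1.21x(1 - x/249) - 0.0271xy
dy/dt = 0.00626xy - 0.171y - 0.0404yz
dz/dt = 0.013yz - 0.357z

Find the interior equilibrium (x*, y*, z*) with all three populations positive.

From dz/dt = 0: 0.013y* = 0.357, so y* = 27.5.
From dx/dt = 0: 1.21(1 - x*/249) = 0.0271·27.5, giving x* = 249·(1 - 0.615) = 95.9.
From dy/dt = 0: 0.00626·95.9 - 0.171 = 0.0404z*, so z* = 0.429/0.0404 = 10.6.

x* ≈ 95.9, y* ≈ 27.5, z* ≈ 10.6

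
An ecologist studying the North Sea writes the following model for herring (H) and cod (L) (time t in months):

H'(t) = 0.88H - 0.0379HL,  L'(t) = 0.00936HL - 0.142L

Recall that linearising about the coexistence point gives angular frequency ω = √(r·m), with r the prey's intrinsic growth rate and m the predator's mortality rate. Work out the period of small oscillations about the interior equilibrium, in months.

Here r = 0.88 and m = 0.142, so r·m = 0.125.
ω = √0.125 = 0.353 per month, hence T = 2π/ω ≈ 17.8 months.

T ≈ 17.8 months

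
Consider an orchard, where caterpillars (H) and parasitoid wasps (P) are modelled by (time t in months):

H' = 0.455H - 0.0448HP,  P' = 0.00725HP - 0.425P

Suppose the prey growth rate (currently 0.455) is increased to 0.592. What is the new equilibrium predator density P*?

At the interior fixed point, setting dH/dt = 0 with H > 0 fixes P* = (prey growth rate)/(HP coefficient) — independent of the other coefficients.
With the change, P* = 0.592/0.0448 = 13.2; it rises from 10.2.

P* ≈ 13.2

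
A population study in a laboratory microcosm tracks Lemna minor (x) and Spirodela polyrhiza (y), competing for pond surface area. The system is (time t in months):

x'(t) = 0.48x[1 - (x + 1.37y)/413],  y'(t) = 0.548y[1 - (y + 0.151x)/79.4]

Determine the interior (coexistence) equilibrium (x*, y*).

Setting both brackets to zero gives the nullclines x + 1.37y = 413 and 0.151x + y = 79.4.
Substituting y = 79.4 - 0.151x into the first: x(1 - 1.37·0.151) = 413 - 1.37·79.4.
So x* = 304/0.793 = 384, and then y* = 79.4 - 0.151·384 = 21.5.

x* ≈ 384, y* ≈ 21.5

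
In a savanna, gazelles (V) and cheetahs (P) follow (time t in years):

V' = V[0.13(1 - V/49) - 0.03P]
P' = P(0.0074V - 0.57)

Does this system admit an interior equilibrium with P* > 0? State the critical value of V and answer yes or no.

The predator equation gives dP/dt > 0 only when V > 0.57/0.0074 = 77.
Without the predator, V → K = 49. Since 49 < 77, the predator cannot invade.

Threshold V = 77; K < 77, so no, the predator goes extinct.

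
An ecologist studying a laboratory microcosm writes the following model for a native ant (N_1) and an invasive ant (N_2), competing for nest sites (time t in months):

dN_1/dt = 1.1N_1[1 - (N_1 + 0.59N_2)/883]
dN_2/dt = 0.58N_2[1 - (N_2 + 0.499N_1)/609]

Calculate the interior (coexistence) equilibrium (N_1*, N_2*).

Setting both brackets to zero gives the nullclines N_1 + 0.59N_2 = 883 and 0.499N_1 + N_2 = 609.
Substituting N_2 = 609 - 0.499N_1 into the first: N_1(1 - 0.59·0.499) = 883 - 0.59·609.
So N_1* = 524/0.706 = 742, and then N_2* = 609 - 0.499·742 = 239.

N_1* ≈ 742, N_2* ≈ 239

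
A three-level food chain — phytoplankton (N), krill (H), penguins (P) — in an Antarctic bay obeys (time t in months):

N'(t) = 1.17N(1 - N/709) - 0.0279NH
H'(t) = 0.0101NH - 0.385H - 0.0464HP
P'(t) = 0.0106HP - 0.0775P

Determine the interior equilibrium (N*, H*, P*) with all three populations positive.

From dP/dt = 0: 0.0106H* = 0.0775, so H* = 7.31.
From dN/dt = 0: 1.17(1 - N*/709) = 0.0279·7.31, giving N* = 709·(1 - 0.174) = 585.
From dH/dt = 0: 0.0101·585 - 0.385 = 0.0464P*, so P* = 5.53/0.0464 = 119.

N* ≈ 585, H* ≈ 7.31, P* ≈ 119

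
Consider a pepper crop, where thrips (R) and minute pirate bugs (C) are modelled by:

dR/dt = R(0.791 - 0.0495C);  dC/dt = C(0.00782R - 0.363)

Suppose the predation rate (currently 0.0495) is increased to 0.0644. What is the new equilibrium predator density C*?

At the interior fixed point, setting dR/dt = 0 with R > 0 fixes C* = (prey growth rate)/(RC coefficient) — independent of the other coefficients.
With the change, C* = 0.791/0.0644 = 12.3; it falls from 16.

C* ≈ 12.3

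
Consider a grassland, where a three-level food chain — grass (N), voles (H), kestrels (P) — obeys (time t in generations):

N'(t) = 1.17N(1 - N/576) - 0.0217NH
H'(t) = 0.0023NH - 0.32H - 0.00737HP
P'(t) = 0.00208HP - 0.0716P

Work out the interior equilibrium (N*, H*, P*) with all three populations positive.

N* ≈ 208, H* ≈ 34.4, P* ≈ 21.6

From dP/dt = 0: 0.00208H* = 0.0716, so H* = 34.4.
From dN/dt = 0: 1.17(1 - N*/576) = 0.0217·34.4, giving N* = 576·(1 - 0.638) = 208.
From dH/dt = 0: 0.0023·208 - 0.32 = 0.00737P*, so P* = 0.159/0.00737 = 21.6.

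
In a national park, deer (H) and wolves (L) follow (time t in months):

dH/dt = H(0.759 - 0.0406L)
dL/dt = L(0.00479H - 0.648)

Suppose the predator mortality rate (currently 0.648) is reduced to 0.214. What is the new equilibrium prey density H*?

At the interior fixed point, setting dL/dt = 0 with L > 0 fixes H* = (predator death rate)/(HL coefficient) — independent of the other coefficients.
With the change, H* = 0.214/0.00479 = 44.7; it falls from 135.

H* ≈ 44.7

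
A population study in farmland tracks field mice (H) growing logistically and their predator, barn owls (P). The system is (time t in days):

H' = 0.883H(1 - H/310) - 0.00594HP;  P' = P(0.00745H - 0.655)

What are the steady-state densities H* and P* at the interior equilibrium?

H* ≈ 87.9, P* ≈ 106

From dP/dt = 0 with P > 0: 0.00745H* = 0.655, so H* = 87.9.
Substitute into dH/dt = 0: 0.883(1 - 87.9/310) = 0.00594P*.
The bracket is 0.716, giving P* = 0.633/0.00594 = 106.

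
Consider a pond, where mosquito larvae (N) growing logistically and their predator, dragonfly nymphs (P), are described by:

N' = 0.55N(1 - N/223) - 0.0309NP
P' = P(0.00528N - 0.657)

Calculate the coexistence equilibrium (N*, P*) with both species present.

From dP/dt = 0 with P > 0: 0.00528N* = 0.657, so N* = 124.
Substitute into dN/dt = 0: 0.55(1 - 124/223) = 0.0309P*.
The bracket is 0.442, giving P* = 0.243/0.0309 = 7.87.

N* ≈ 124, P* ≈ 7.87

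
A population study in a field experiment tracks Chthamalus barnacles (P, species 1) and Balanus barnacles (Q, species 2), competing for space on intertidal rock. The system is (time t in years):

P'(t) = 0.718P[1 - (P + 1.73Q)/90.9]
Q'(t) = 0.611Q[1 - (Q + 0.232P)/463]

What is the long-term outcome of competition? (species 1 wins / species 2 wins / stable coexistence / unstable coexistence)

Compare the nullcline intercepts: K1/α12 = 90.9/1.73 = 52.5 < K2 = 463; K2/α21 = 463/0.232 = 2000 > K1 = 90.9.
Since the inequalities point opposite ways, species 2 can invade but species 1 cannot.

species 2 excludes species 1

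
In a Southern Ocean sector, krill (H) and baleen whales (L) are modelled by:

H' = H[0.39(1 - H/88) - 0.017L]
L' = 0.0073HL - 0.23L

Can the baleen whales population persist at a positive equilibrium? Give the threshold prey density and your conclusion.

Threshold H = 31.5; K > 31.5, so yes, the predator persists.

The predator equation gives dL/dt > 0 only when H > 0.23/0.0073 = 31.5.
Without the predator, H → K = 88. Since 88 > 31.5, the predator can invade and persist.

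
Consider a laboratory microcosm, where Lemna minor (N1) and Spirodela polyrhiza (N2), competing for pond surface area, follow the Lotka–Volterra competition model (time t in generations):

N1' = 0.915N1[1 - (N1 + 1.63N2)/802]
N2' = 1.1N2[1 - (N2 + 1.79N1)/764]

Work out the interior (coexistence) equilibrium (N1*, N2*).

Setting both brackets to zero gives the nullclines N1 + 1.63N2 = 802 and 1.79N1 + N2 = 764.
Substituting N2 = 764 - 1.79N1 into the first: N1(1 - 1.63·1.79) = 802 - 1.63·764.
So N1* = -443/-1.92 = 231, and then N2* = 764 - 1.79·231 = 350.

N1* ≈ 231, N2* ≈ 350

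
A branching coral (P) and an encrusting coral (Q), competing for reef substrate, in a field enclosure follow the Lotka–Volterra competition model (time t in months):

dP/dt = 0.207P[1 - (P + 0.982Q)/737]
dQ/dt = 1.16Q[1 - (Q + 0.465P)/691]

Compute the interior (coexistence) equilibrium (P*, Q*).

Setting both brackets to zero gives the nullclines P + 0.982Q = 737 and 0.465P + Q = 691.
Substituting Q = 691 - 0.465P into the first: P(1 - 0.982·0.465) = 737 - 0.982·691.
So P* = 58.4/0.543 = 108, and then Q* = 691 - 0.465·108 = 641.

P* ≈ 108, Q* ≈ 641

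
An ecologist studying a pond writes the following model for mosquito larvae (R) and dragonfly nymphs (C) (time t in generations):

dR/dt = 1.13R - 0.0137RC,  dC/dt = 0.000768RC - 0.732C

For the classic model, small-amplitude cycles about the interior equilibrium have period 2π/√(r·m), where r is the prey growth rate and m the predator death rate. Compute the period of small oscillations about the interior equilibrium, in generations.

T ≈ 6.91 generations

Here r = 1.13 and m = 0.732, so r·m = 0.827.
ω = √0.827 = 0.909 per generation, hence T = 2π/ω ≈ 6.91 generations.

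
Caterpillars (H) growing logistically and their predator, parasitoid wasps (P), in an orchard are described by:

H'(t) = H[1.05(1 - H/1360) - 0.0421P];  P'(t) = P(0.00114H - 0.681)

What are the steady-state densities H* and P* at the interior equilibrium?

From dP/dt = 0 with P > 0: 0.00114H* = 0.681, so H* = 597.
Substitute into dH/dt = 0: 1.05(1 - 597/1360) = 0.0421P*.
The bracket is 0.561, giving P* = 0.589/0.0421 = 14.

H* ≈ 597, P* ≈ 14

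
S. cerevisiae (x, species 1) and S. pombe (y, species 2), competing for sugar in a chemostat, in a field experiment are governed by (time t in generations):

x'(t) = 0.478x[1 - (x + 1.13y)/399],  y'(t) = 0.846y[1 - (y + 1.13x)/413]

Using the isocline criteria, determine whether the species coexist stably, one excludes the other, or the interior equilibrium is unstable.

unstable coexistence (outcome depends on initial conditions)

Compare the nullcline intercepts: K1/α12 = 399/1.13 = 353 < K2 = 413; K2/α21 = 413/1.13 = 365 < K1 = 399.
Since both are reversed, neither can invade when rare; the interior point is a saddle.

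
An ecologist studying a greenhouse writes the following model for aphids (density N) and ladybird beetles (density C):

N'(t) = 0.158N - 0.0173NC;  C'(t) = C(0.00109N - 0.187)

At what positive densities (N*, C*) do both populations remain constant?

N* ≈ 172, C* ≈ 9.13

Set dC/dt = 0 with C > 0: 0.00109N - 0.187 = 0, so N* = 0.187/0.00109 = 172.
Set dN/dt = 0 with N > 0: 0.158 - 0.0173C = 0, so C* = 0.158/0.0173 = 9.13.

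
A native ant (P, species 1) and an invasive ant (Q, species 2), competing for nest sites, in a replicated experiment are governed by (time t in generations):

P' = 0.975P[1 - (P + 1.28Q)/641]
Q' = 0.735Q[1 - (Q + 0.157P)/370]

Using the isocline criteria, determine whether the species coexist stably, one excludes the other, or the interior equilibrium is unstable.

Compare the nullcline intercepts: K1/α12 = 641/1.28 = 501 > K2 = 370; K2/α21 = 370/0.157 = 2360 > K1 = 641.
Since both inequalities hold, each species can invade when rare, so the interior equilibrium is stable.

stable coexistence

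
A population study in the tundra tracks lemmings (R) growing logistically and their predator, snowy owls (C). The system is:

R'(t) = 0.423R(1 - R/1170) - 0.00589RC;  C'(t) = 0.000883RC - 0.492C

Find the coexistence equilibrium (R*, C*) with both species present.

From dC/dt = 0 with C > 0: 0.000883R* = 0.492, so R* = 557.
Substitute into dR/dt = 0: 0.423(1 - 557/1170) = 0.00589C*.
The bracket is 0.524, giving C* = 0.222/0.00589 = 37.6.

R* ≈ 557, C* ≈ 37.6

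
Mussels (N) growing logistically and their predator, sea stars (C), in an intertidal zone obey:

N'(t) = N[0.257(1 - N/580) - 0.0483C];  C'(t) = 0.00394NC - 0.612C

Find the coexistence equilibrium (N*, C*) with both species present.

N* ≈ 155, C* ≈ 3.9

From dC/dt = 0 with C > 0: 0.00394N* = 0.612, so N* = 155.
Substitute into dN/dt = 0: 0.257(1 - 155/580) = 0.0483C*.
The bracket is 0.732, giving C* = 0.188/0.0483 = 3.9.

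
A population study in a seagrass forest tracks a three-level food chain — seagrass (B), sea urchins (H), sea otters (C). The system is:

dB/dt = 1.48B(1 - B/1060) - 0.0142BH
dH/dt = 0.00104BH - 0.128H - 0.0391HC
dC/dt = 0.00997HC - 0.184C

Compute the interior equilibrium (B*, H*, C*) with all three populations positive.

From dC/dt = 0: 0.00997H* = 0.184, so H* = 18.5.
From dB/dt = 0: 1.48(1 - B*/1060) = 0.0142·18.5, giving B* = 1060·(1 - 0.177) = 872.
From dH/dt = 0: 0.00104·872 - 0.128 = 0.0391C*, so C* = 0.779/0.0391 = 19.9.

B* ≈ 872, H* ≈ 18.5, C* ≈ 19.9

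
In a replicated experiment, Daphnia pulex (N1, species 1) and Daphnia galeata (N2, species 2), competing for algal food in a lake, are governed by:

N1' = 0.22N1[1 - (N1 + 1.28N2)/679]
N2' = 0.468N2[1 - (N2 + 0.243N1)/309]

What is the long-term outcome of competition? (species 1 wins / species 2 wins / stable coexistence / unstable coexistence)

stable coexistence

Compare the nullcline intercepts: K1/α12 = 679/1.28 = 530 > K2 = 309; K2/α21 = 309/0.243 = 1270 > K1 = 679.
Since both inequalities hold, each species can invade when rare, so the interior equilibrium is stable.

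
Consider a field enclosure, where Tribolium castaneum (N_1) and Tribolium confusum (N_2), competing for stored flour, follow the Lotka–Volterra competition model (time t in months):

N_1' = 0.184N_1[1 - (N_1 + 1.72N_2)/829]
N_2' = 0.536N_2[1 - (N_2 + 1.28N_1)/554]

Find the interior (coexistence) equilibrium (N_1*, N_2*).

Setting both brackets to zero gives the nullclines N_1 + 1.72N_2 = 829 and 1.28N_1 + N_2 = 554.
Substituting N_2 = 554 - 1.28N_1 into the first: N_1(1 - 1.72·1.28) = 829 - 1.72·554.
So N_1* = -124/-1.2 = 103, and then N_2* = 554 - 1.28·103 = 422.

N_1* ≈ 103, N_2* ≈ 422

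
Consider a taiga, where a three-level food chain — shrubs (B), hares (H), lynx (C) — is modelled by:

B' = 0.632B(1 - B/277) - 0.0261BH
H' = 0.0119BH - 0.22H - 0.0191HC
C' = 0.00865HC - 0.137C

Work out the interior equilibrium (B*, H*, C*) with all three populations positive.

B* ≈ 95.8, H* ≈ 15.8, C* ≈ 48.2

From dC/dt = 0: 0.00865H* = 0.137, so H* = 15.8.
From dB/dt = 0: 0.632(1 - B*/277) = 0.0261·15.8, giving B* = 277·(1 - 0.654) = 95.8.
From dH/dt = 0: 0.0119·95.8 - 0.22 = 0.0191C*, so C* = 0.92/0.0191 = 48.2.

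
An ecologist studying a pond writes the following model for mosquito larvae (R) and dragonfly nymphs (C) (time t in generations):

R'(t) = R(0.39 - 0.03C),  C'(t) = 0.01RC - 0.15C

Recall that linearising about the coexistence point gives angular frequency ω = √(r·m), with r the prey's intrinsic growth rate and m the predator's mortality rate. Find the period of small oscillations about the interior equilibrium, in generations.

T ≈ 26 generations

Here r = 0.39 and m = 0.15, so r·m = 0.0585.
ω = √0.0585 = 0.242 per generation, hence T = 2π/ω ≈ 26 generations.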